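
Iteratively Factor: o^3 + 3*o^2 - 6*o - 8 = (o + 4)*(o^2 - o - 2) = (o - 2)*(o + 4)*(o + 1)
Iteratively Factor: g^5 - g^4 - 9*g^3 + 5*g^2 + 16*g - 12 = (g - 1)*(g^4 - 9*g^2 - 4*g + 12) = (g - 1)*(g + 2)*(g^3 - 2*g^2 - 5*g + 6) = (g - 1)*(g + 2)^2*(g^2 - 4*g + 3) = (g - 3)*(g - 1)*(g + 2)^2*(g - 1)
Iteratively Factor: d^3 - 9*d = (d - 3)*(d^2 + 3*d) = (d - 3)*(d + 3)*(d)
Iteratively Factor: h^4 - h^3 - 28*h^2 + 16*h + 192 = (h - 4)*(h^3 + 3*h^2 - 16*h - 48) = (h - 4)*(h + 4)*(h^2 - h - 12) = (h - 4)^2*(h + 4)*(h + 3)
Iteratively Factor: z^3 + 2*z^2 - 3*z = (z - 1)*(z^2 + 3*z) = z*(z - 1)*(z + 3)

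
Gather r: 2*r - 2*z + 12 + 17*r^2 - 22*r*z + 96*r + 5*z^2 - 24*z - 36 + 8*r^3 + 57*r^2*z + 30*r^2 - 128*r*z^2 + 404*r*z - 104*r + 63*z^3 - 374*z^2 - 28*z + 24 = 8*r^3 + r^2*(57*z + 47) + r*(-128*z^2 + 382*z - 6) + 63*z^3 - 369*z^2 - 54*z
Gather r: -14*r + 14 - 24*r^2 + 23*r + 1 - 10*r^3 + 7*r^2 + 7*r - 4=-10*r^3 - 17*r^2 + 16*r + 11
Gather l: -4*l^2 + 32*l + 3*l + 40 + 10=-4*l^2 + 35*l + 50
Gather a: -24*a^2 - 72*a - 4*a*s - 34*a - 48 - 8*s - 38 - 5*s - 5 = -24*a^2 + a*(-4*s - 106) - 13*s - 91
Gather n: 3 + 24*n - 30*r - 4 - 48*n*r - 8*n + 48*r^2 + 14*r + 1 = n*(16 - 48*r) + 48*r^2 - 16*r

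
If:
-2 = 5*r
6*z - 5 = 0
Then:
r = -2/5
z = 5/6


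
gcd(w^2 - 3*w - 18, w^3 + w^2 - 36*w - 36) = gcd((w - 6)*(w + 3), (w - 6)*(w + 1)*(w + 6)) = w - 6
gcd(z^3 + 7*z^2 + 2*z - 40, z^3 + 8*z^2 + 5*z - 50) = z^2 + 3*z - 10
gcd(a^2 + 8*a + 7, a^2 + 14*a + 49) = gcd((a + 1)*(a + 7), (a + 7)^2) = a + 7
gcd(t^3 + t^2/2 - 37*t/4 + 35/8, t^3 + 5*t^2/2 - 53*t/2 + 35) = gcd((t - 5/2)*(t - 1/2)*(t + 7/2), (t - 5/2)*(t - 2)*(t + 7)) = t - 5/2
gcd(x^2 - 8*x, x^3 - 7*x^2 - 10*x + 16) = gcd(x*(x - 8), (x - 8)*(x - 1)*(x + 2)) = x - 8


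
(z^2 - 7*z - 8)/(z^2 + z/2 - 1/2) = 2*(z - 8)/(2*z - 1)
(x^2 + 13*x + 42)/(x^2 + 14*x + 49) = (x + 6)/(x + 7)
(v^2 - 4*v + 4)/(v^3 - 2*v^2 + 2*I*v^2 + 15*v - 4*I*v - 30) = (v - 2)/(v^2 + 2*I*v + 15)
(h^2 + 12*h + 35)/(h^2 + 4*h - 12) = (h^2 + 12*h + 35)/(h^2 + 4*h - 12)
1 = 1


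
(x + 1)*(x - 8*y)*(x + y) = x^3 - 7*x^2*y + x^2 - 8*x*y^2 - 7*x*y - 8*y^2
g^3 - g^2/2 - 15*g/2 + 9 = (g - 2)*(g - 3/2)*(g + 3)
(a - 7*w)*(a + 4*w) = a^2 - 3*a*w - 28*w^2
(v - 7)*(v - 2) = v^2 - 9*v + 14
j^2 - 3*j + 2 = (j - 2)*(j - 1)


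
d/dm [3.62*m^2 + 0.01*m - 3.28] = 7.24*m + 0.01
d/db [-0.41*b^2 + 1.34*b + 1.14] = 1.34 - 0.82*b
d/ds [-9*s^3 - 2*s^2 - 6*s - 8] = -27*s^2 - 4*s - 6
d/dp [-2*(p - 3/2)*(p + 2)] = -4*p - 1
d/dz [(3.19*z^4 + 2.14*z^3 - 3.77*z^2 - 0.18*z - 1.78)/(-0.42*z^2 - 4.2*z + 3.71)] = (-2.6796*z^5 - 41.0928*z^4 + 29.3636*z^3 + 39.5766*z^2 - 29.4686*z - 8.1438)/(0.1764*z^4 + 3.528*z^3 + 14.5236*z^2 - 31.164*z + 13.7641)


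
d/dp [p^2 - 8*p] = 2*p - 8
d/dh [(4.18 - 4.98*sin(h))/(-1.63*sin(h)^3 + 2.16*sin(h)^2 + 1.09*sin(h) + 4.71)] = (-16.2348*sin(h)^3 + 31.197*sin(h)^2 - 18.0576*sin(h) - 28.012)*cos(h)/(2.6569*sin(h)^6 - 7.0416*sin(h)^5 + 1.1122*sin(h)^4 - 10.6458*sin(h)^3 + 21.5353*sin(h)^2 + 10.2678*sin(h) + 22.1841)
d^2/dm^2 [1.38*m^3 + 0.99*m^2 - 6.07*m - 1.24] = 8.28*m + 1.98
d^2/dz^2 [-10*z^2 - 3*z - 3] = -20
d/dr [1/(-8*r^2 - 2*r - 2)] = (8*r + 1)/(2*(4*r^2 + r + 1)^2)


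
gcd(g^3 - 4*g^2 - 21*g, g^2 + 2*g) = g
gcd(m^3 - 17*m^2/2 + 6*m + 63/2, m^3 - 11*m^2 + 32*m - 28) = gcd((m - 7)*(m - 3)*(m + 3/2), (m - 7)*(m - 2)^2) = m - 7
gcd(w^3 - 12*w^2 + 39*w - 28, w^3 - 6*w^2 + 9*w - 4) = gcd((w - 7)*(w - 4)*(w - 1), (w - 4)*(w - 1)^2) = w^2 - 5*w + 4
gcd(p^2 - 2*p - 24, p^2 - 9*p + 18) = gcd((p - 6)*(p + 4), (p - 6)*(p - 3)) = p - 6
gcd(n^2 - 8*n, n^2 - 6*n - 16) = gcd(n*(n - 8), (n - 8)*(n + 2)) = n - 8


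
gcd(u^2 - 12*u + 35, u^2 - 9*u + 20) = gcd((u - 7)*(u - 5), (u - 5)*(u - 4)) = u - 5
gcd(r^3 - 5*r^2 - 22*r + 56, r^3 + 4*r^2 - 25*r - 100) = r + 4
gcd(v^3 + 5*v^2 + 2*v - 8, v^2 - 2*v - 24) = v + 4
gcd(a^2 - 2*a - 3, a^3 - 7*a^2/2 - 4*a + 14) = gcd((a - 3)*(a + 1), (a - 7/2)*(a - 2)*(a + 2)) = 1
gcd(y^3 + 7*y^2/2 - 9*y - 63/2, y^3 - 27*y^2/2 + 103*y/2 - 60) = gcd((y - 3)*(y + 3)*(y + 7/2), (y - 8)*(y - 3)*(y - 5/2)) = y - 3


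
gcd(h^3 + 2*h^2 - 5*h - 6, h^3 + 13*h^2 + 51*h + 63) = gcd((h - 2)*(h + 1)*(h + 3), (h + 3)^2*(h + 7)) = h + 3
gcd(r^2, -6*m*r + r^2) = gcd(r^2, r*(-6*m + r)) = r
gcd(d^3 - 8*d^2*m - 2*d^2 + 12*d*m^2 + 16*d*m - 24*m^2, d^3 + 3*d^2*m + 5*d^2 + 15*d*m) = 1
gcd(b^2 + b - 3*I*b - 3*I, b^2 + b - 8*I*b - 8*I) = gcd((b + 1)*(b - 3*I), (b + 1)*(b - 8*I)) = b + 1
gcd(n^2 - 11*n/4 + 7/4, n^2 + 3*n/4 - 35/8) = n - 7/4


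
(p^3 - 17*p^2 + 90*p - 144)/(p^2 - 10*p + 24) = (p^2 - 11*p + 24)/(p - 4)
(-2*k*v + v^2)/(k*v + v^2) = (-2*k + v)/(k + v)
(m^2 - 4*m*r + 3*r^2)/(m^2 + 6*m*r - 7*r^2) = (m - 3*r)/(m + 7*r)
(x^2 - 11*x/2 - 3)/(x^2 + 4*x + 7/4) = 2*(x - 6)/(2*x + 7)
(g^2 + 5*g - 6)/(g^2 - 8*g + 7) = (g + 6)/(g - 7)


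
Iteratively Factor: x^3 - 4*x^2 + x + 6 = (x - 2)*(x^2 - 2*x - 3) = (x - 2)*(x + 1)*(x - 3)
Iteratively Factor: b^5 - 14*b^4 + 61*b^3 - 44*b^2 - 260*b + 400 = (b - 2)*(b^4 - 12*b^3 + 37*b^2 + 30*b - 200) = (b - 2)*(b + 2)*(b^3 - 14*b^2 + 65*b - 100) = (b - 4)*(b - 2)*(b + 2)*(b^2 - 10*b + 25) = (b - 5)*(b - 4)*(b - 2)*(b + 2)*(b - 5)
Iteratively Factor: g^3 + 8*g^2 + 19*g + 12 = (g + 3)*(g^2 + 5*g + 4) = (g + 3)*(g + 4)*(g + 1)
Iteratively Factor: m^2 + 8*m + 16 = (m + 4)*(m + 4)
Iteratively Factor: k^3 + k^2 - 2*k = (k - 1)*(k^2 + 2*k) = (k - 1)*(k + 2)*(k)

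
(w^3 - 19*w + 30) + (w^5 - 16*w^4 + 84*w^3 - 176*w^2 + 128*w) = w^5 - 16*w^4 + 85*w^3 - 176*w^2 + 109*w + 30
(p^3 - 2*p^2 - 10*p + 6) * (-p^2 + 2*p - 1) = -p^5 + 4*p^4 + 5*p^3 - 24*p^2 + 22*p - 6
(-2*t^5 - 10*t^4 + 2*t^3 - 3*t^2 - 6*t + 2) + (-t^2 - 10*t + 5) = -2*t^5 - 10*t^4 + 2*t^3 - 4*t^2 - 16*t + 7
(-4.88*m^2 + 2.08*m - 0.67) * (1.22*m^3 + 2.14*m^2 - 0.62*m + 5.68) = -5.9536*m^5 - 7.9056*m^4 + 6.6594*m^3 - 30.4418*m^2 + 12.2298*m - 3.8056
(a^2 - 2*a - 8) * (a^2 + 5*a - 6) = a^4 + 3*a^3 - 24*a^2 - 28*a + 48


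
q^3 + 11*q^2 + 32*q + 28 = (q + 2)^2*(q + 7)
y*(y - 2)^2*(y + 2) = y^4 - 2*y^3 - 4*y^2 + 8*y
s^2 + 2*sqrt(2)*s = s*(s + 2*sqrt(2))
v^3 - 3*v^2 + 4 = (v - 2)^2*(v + 1)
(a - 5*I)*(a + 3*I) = a^2 - 2*I*a + 15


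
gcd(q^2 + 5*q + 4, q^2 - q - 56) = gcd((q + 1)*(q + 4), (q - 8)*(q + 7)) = 1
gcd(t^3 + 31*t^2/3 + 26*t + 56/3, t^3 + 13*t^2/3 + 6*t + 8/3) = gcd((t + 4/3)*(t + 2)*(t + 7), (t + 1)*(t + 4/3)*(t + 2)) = t^2 + 10*t/3 + 8/3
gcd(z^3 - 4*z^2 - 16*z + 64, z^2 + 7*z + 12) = z + 4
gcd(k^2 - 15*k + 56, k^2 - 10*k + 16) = k - 8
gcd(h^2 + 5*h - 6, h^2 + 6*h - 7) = h - 1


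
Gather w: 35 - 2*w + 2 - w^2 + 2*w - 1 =36 - w^2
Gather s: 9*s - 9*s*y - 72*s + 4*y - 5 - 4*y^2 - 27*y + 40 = s*(-9*y - 63) - 4*y^2 - 23*y + 35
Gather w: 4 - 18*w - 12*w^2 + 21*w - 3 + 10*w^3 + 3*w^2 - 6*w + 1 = 10*w^3 - 9*w^2 - 3*w + 2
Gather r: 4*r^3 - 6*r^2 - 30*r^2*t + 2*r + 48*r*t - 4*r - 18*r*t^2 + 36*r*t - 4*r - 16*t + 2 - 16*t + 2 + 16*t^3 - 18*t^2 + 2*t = 4*r^3 + r^2*(-30*t - 6) + r*(-18*t^2 + 84*t - 6) + 16*t^3 - 18*t^2 - 30*t + 4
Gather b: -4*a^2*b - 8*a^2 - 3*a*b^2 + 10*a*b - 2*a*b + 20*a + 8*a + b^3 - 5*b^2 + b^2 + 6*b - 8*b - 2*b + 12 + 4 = -8*a^2 + 28*a + b^3 + b^2*(-3*a - 4) + b*(-4*a^2 + 8*a - 4) + 16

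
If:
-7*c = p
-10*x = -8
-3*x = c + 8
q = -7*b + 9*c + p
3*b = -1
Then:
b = -1/3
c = -52/5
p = 364/5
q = -277/15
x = 4/5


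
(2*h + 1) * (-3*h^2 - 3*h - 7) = -6*h^3 - 9*h^2 - 17*h - 7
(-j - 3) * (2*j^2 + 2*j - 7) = -2*j^3 - 8*j^2 + j + 21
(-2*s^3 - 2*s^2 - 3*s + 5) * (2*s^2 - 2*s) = -4*s^5 - 2*s^3 + 16*s^2 - 10*s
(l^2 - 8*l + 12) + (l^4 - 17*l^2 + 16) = l^4 - 16*l^2 - 8*l + 28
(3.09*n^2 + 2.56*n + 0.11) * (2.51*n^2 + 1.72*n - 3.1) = 7.7559*n^4 + 11.7404*n^3 - 4.8997*n^2 - 7.7468*n - 0.341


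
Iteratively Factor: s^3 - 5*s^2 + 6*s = (s - 2)*(s^2 - 3*s) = (s - 3)*(s - 2)*(s)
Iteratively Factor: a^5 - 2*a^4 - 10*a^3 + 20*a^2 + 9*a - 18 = (a + 1)*(a^4 - 3*a^3 - 7*a^2 + 27*a - 18) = (a + 1)*(a + 3)*(a^3 - 6*a^2 + 11*a - 6) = (a - 3)*(a + 1)*(a + 3)*(a^2 - 3*a + 2) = (a - 3)*(a - 2)*(a + 1)*(a + 3)*(a - 1)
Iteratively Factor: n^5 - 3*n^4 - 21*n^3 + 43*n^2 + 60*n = (n + 1)*(n^4 - 4*n^3 - 17*n^2 + 60*n) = (n + 1)*(n + 4)*(n^3 - 8*n^2 + 15*n) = (n - 3)*(n + 1)*(n + 4)*(n^2 - 5*n) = n*(n - 3)*(n + 1)*(n + 4)*(n - 5)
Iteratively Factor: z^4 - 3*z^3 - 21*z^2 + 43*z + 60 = (z + 4)*(z^3 - 7*z^2 + 7*z + 15) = (z - 5)*(z + 4)*(z^2 - 2*z - 3) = (z - 5)*(z + 1)*(z + 4)*(z - 3)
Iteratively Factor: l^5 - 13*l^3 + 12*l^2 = (l)*(l^4 - 13*l^2 + 12*l) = l*(l - 1)*(l^3 + l^2 - 12*l) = l*(l - 1)*(l + 4)*(l^2 - 3*l) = l^2*(l - 1)*(l + 4)*(l - 3)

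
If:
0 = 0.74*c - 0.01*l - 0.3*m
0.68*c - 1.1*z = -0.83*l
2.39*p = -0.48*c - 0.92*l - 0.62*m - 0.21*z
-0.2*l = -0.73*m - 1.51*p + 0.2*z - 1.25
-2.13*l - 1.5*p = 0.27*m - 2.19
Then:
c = -2.00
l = 0.57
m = -4.96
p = 1.54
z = -0.81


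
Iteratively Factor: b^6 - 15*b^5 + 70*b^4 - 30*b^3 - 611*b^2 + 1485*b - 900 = (b - 3)*(b^5 - 12*b^4 + 34*b^3 + 72*b^2 - 395*b + 300) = (b - 5)*(b - 3)*(b^4 - 7*b^3 - b^2 + 67*b - 60) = (b - 5)*(b - 4)*(b - 3)*(b^3 - 3*b^2 - 13*b + 15) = (b - 5)^2*(b - 4)*(b - 3)*(b^2 + 2*b - 3) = (b - 5)^2*(b - 4)*(b - 3)*(b + 3)*(b - 1)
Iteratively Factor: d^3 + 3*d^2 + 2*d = (d + 2)*(d^2 + d) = (d + 1)*(d + 2)*(d)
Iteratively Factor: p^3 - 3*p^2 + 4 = (p - 2)*(p^2 - p - 2) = (p - 2)*(p + 1)*(p - 2)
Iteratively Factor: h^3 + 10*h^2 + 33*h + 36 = (h + 3)*(h^2 + 7*h + 12) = (h + 3)^2*(h + 4)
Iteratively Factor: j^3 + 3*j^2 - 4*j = (j - 1)*(j^2 + 4*j) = j*(j - 1)*(j + 4)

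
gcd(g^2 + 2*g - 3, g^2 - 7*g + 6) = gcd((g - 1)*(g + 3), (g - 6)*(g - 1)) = g - 1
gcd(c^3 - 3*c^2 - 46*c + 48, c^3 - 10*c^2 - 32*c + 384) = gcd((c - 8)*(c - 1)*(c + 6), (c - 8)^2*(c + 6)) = c^2 - 2*c - 48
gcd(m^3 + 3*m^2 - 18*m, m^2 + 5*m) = m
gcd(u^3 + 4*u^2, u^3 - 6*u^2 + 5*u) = u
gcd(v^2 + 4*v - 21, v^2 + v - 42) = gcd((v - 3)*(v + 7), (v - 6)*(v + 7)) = v + 7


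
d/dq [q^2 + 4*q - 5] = 2*q + 4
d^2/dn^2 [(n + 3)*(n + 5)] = 2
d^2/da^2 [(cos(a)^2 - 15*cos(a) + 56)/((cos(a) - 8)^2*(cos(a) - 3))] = (17*(1 - cos(a)^2)^2 - cos(a)^5 - 85*cos(a)^3 - 97*cos(a)^2 + 1590*cos(a) - 847)/((cos(a) - 8)^3*(cos(a) - 3)^3)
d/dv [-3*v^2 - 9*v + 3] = -6*v - 9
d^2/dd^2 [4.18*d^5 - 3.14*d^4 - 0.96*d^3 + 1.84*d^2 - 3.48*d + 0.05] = 83.6*d^3 - 37.68*d^2 - 5.76*d + 3.68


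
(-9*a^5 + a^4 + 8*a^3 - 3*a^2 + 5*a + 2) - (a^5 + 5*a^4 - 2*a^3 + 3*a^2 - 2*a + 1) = -10*a^5 - 4*a^4 + 10*a^3 - 6*a^2 + 7*a + 1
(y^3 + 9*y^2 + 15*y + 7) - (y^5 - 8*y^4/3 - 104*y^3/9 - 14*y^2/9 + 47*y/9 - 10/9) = -y^5 + 8*y^4/3 + 113*y^3/9 + 95*y^2/9 + 88*y/9 + 73/9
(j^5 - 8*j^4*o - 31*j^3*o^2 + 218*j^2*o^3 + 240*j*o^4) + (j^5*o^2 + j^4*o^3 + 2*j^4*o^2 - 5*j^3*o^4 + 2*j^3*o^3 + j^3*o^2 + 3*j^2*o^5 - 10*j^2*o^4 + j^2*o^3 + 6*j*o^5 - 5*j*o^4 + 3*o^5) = j^5*o^2 + j^5 + j^4*o^3 + 2*j^4*o^2 - 8*j^4*o - 5*j^3*o^4 + 2*j^3*o^3 - 30*j^3*o^2 + 3*j^2*o^5 - 10*j^2*o^4 + 219*j^2*o^3 + 6*j*o^5 + 235*j*o^4 + 3*o^5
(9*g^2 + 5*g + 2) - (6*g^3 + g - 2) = -6*g^3 + 9*g^2 + 4*g + 4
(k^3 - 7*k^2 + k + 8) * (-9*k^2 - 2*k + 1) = -9*k^5 + 61*k^4 + 6*k^3 - 81*k^2 - 15*k + 8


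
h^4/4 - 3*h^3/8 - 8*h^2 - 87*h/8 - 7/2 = (h/4 + 1/4)*(h - 7)*(h + 1/2)*(h + 4)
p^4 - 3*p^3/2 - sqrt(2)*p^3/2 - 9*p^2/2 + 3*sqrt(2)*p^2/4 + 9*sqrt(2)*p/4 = p*(p - 3)*(p + 3/2)*(p - sqrt(2)/2)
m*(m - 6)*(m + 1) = m^3 - 5*m^2 - 6*m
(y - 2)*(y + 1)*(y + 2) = y^3 + y^2 - 4*y - 4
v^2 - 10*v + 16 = (v - 8)*(v - 2)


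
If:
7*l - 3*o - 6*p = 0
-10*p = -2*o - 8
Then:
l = 3*p - 12/7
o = 5*p - 4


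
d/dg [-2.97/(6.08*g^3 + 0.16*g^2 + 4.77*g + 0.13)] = (54.1728*g^2 + 0.9504*g + 14.1669)/(6.08*g^3 + 0.16*g^2 + 4.77*g + 0.13)^2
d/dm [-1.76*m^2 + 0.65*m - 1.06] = 0.65 - 3.52*m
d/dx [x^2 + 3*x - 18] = 2*x + 3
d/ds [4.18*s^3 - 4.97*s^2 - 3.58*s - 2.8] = 12.54*s^2 - 9.94*s - 3.58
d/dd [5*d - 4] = 5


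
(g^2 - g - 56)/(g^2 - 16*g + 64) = (g + 7)/(g - 8)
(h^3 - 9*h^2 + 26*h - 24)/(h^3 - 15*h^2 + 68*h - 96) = (h - 2)/(h - 8)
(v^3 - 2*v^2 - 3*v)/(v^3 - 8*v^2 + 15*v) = (v + 1)/(v - 5)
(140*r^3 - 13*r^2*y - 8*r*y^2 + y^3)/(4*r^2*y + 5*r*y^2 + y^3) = (35*r^2 - 12*r*y + y^2)/(y*(r + y))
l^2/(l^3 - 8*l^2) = 1/(l - 8)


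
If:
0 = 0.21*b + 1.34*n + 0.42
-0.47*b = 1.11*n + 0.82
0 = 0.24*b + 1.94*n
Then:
No Solution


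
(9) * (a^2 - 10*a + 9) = 9*a^2 - 90*a + 81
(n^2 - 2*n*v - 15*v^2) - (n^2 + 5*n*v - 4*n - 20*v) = -7*n*v + 4*n - 15*v^2 + 20*v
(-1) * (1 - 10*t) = 10*t - 1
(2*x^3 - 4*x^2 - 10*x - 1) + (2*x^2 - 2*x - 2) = 2*x^3 - 2*x^2 - 12*x - 3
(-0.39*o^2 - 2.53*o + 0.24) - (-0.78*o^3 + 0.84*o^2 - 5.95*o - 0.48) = 0.78*o^3 - 1.23*o^2 + 3.42*o + 0.72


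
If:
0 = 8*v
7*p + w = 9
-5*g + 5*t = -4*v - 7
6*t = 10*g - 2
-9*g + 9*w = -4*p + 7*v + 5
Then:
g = -8/5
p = 452/295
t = -3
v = 0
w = -509/295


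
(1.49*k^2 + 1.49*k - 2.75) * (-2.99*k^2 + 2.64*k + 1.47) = -4.4551*k^4 - 0.521500000000001*k^3 + 14.3464*k^2 - 5.0697*k - 4.0425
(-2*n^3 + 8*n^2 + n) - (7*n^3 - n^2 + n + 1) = -9*n^3 + 9*n^2 - 1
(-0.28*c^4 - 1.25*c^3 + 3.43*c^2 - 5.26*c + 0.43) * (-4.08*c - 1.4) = 1.1424*c^5 + 5.492*c^4 - 12.2444*c^3 + 16.6588*c^2 + 5.6096*c - 0.602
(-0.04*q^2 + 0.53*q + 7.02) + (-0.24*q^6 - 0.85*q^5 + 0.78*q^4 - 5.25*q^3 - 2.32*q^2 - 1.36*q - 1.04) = -0.24*q^6 - 0.85*q^5 + 0.78*q^4 - 5.25*q^3 - 2.36*q^2 - 0.83*q + 5.98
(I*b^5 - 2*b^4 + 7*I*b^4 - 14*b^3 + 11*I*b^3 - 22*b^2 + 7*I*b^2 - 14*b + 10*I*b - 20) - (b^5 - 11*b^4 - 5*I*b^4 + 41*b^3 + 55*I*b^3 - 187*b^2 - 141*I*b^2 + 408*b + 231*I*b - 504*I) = -b^5 + I*b^5 + 9*b^4 + 12*I*b^4 - 55*b^3 - 44*I*b^3 + 165*b^2 + 148*I*b^2 - 422*b - 221*I*b - 20 + 504*I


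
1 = 1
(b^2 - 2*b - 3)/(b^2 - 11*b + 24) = (b + 1)/(b - 8)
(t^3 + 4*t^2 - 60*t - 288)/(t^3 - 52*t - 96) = (t + 6)/(t + 2)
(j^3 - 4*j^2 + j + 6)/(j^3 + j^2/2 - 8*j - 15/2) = 2*(j - 2)/(2*j + 5)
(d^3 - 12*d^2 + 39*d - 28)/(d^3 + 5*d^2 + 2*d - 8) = (d^2 - 11*d + 28)/(d^2 + 6*d + 8)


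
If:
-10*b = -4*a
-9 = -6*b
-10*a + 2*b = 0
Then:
No Solution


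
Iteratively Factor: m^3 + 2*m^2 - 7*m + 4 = (m - 1)*(m^2 + 3*m - 4) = (m - 1)^2*(m + 4)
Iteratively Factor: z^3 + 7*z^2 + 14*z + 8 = (z + 2)*(z^2 + 5*z + 4) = (z + 1)*(z + 2)*(z + 4)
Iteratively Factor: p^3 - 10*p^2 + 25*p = (p)*(p^2 - 10*p + 25) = p*(p - 5)*(p - 5)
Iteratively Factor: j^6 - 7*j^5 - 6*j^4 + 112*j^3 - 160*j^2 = (j - 4)*(j^5 - 3*j^4 - 18*j^3 + 40*j^2) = (j - 4)*(j - 2)*(j^4 - j^3 - 20*j^2) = (j - 4)*(j - 2)*(j + 4)*(j^3 - 5*j^2) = j*(j - 4)*(j - 2)*(j + 4)*(j^2 - 5*j) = j*(j - 5)*(j - 4)*(j - 2)*(j + 4)*(j)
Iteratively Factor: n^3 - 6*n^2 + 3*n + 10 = (n + 1)*(n^2 - 7*n + 10) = (n - 2)*(n + 1)*(n - 5)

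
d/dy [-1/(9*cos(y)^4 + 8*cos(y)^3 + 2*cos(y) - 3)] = 2*(-18*cos(y)^3 - 12*cos(y)^2 - 1)*sin(y)/(9*cos(y)^4 + 8*cos(y)^3 + 2*cos(y) - 3)^2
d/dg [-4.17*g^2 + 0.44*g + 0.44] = 0.44 - 8.34*g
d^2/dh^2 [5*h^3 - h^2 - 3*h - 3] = 30*h - 2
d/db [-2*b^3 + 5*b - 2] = 5 - 6*b^2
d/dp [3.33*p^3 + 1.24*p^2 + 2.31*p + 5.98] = 9.99*p^2 + 2.48*p + 2.31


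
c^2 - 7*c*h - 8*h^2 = (c - 8*h)*(c + h)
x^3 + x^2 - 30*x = x*(x - 5)*(x + 6)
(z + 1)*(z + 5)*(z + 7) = z^3 + 13*z^2 + 47*z + 35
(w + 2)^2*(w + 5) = w^3 + 9*w^2 + 24*w + 20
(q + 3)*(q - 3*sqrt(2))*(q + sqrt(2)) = q^3 - 2*sqrt(2)*q^2 + 3*q^2 - 6*sqrt(2)*q - 6*q - 18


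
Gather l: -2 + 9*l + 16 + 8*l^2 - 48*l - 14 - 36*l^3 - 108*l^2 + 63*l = -36*l^3 - 100*l^2 + 24*l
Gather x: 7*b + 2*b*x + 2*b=2*b*x + 9*b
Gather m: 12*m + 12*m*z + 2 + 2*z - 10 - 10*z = m*(12*z + 12) - 8*z - 8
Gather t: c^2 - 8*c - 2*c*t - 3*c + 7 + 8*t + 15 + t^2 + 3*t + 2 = c^2 - 11*c + t^2 + t*(11 - 2*c) + 24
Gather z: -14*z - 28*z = -42*z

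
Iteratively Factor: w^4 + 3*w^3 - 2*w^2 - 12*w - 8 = (w + 2)*(w^3 + w^2 - 4*w - 4) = (w + 2)^2*(w^2 - w - 2) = (w - 2)*(w + 2)^2*(w + 1)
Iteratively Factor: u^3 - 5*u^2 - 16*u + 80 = (u - 5)*(u^2 - 16) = (u - 5)*(u + 4)*(u - 4)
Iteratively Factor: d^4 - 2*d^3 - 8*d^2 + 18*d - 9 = (d + 3)*(d^3 - 5*d^2 + 7*d - 3) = (d - 1)*(d + 3)*(d^2 - 4*d + 3) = (d - 3)*(d - 1)*(d + 3)*(d - 1)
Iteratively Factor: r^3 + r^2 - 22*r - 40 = (r - 5)*(r^2 + 6*r + 8) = (r - 5)*(r + 4)*(r + 2)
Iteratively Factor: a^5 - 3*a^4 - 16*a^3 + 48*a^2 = (a)*(a^4 - 3*a^3 - 16*a^2 + 48*a) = a*(a - 3)*(a^3 - 16*a) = a^2*(a - 3)*(a^2 - 16) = a^2*(a - 3)*(a + 4)*(a - 4)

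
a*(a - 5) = a^2 - 5*a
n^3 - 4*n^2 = n^2*(n - 4)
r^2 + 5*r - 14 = (r - 2)*(r + 7)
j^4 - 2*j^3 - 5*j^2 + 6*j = j*(j - 3)*(j - 1)*(j + 2)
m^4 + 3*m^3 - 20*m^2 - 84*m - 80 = (m - 5)*(m + 2)^2*(m + 4)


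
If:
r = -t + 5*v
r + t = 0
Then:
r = -t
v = 0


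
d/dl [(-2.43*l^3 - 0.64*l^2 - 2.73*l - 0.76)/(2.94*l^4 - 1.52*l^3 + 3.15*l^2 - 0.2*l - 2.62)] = (7.1442*l^6 + 3.7632*l^5 + 15.4513*l^4 + 1.6104*l^3 + 24.3617*l^2 + 8.1416*l + 7.0006)/(8.6436*l^8 - 8.9376*l^7 + 20.8324*l^6 - 10.752*l^5 - 4.8751*l^4 + 6.7048*l^3 - 16.466*l^2 + 1.048*l + 6.8644)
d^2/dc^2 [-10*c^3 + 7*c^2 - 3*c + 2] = 14 - 60*c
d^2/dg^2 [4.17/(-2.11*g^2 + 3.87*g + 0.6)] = (-37.130514*g^2 + 68.101938*g + 4.17*(4.22*g - 3.87)*(8.44*g - 7.74) + 10.55844)/(-2.11*g^2 + 3.87*g + 0.6)^3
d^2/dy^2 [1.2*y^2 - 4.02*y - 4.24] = 2.40000000000000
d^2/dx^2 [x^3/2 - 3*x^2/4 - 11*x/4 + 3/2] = 3*x - 3/2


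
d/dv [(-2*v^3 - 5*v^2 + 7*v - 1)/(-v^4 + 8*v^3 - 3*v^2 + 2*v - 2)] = (-2*v^6 - 10*v^5 + 67*v^4 - 124*v^3 + 47*v^2 + 14*v - 12)/(v^8 - 16*v^7 + 70*v^6 - 52*v^5 + 45*v^4 - 44*v^3 + 16*v^2 - 8*v + 4)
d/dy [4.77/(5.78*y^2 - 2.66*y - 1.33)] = (12.6882 - 55.1412*y)/(-5.78*y^2 + 2.66*y + 1.33)^2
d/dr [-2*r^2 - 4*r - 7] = -4*r - 4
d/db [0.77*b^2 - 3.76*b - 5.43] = 1.54*b - 3.76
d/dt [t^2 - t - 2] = 2*t - 1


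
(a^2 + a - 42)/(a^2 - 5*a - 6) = (a + 7)/(a + 1)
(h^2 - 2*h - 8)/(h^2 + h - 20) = (h + 2)/(h + 5)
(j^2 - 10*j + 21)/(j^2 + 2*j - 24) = (j^2 - 10*j + 21)/(j^2 + 2*j - 24)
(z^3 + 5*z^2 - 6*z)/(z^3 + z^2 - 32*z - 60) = z*(z^2 + 5*z - 6)/(z^3 + z^2 - 32*z - 60)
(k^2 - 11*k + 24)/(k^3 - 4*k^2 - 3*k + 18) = (k - 8)/(k^2 - k - 6)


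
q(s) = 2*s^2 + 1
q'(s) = 4*s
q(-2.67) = 15.26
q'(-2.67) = -10.68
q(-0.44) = 1.39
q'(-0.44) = -1.76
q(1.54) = 5.74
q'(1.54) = 6.16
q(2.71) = 15.69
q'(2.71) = 10.84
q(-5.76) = 67.36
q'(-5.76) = -23.04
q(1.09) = 3.38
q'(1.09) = 4.36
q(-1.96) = 8.68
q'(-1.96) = -7.84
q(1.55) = 5.80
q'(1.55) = 6.20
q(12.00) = 289.00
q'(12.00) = 48.00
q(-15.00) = 451.00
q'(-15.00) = -60.00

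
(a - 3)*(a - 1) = a^2 - 4*a + 3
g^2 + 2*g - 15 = (g - 3)*(g + 5)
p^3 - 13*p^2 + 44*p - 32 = (p - 8)*(p - 4)*(p - 1)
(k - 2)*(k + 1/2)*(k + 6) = k^3 + 9*k^2/2 - 10*k - 6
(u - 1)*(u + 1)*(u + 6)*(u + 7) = u^4 + 13*u^3 + 41*u^2 - 13*u - 42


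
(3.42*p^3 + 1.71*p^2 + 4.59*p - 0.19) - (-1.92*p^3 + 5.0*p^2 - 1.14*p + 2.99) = 5.34*p^3 - 3.29*p^2 + 5.73*p - 3.18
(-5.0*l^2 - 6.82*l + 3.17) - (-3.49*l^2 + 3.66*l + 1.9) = -1.51*l^2 - 10.48*l + 1.27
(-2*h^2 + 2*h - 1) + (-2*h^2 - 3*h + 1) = -4*h^2 - h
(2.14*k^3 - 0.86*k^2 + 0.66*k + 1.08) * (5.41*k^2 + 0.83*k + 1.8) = 11.5774*k^5 - 2.8764*k^4 + 6.7088*k^3 + 4.8426*k^2 + 2.0844*k + 1.944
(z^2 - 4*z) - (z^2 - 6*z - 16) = 2*z + 16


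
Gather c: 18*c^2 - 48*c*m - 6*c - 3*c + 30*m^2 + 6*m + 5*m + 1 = 18*c^2 + c*(-48*m - 9) + 30*m^2 + 11*m + 1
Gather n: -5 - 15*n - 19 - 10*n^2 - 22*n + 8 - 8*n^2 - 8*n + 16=-18*n^2 - 45*n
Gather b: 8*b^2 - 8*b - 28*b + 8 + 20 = 8*b^2 - 36*b + 28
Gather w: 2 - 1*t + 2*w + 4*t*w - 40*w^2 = -t - 40*w^2 + w*(4*t + 2) + 2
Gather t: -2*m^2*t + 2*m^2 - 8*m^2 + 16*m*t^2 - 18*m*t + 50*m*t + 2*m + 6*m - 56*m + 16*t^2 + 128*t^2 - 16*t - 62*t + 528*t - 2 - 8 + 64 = -6*m^2 - 48*m + t^2*(16*m + 144) + t*(-2*m^2 + 32*m + 450) + 54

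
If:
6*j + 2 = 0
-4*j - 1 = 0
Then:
No Solution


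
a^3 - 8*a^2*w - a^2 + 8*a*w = a*(a - 1)*(a - 8*w)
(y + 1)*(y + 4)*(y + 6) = y^3 + 11*y^2 + 34*y + 24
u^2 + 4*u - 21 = (u - 3)*(u + 7)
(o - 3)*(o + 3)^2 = o^3 + 3*o^2 - 9*o - 27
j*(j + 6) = j^2 + 6*j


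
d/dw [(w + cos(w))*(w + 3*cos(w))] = -4*w*sin(w) + 2*w - 3*sin(2*w) + 4*cos(w)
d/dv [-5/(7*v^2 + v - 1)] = 5*(14*v + 1)/(7*v^2 + v - 1)^2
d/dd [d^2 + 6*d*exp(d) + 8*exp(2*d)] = 6*d*exp(d) + 2*d + 16*exp(2*d) + 6*exp(d)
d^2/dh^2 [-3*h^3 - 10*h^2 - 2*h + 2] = -18*h - 20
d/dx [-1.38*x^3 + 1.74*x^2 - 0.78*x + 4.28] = -4.14*x^2 + 3.48*x - 0.78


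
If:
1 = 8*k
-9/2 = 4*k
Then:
No Solution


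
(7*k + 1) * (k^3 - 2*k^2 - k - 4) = 7*k^4 - 13*k^3 - 9*k^2 - 29*k - 4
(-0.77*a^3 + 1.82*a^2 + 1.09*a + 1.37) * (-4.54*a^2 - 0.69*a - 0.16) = 3.4958*a^5 - 7.7315*a^4 - 6.0812*a^3 - 7.2631*a^2 - 1.1197*a - 0.2192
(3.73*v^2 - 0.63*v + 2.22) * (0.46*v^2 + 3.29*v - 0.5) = 1.7158*v^4 + 11.9819*v^3 - 2.9165*v^2 + 7.6188*v - 1.11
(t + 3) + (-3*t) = 3 - 2*t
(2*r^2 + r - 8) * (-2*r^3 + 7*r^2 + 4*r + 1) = -4*r^5 + 12*r^4 + 31*r^3 - 50*r^2 - 31*r - 8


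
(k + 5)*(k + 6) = k^2 + 11*k + 30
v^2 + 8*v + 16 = (v + 4)^2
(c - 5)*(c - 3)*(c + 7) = c^3 - c^2 - 41*c + 105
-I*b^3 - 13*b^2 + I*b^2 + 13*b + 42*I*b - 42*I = (b - 7*I)*(b - 6*I)*(-I*b + I)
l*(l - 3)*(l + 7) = l^3 + 4*l^2 - 21*l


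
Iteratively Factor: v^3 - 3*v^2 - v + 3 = (v - 1)*(v^2 - 2*v - 3) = (v - 3)*(v - 1)*(v + 1)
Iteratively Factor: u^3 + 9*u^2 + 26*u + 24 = (u + 3)*(u^2 + 6*u + 8) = (u + 2)*(u + 3)*(u + 4)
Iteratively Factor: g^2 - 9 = (g - 3)*(g + 3)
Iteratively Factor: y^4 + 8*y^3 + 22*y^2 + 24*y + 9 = (y + 1)*(y^3 + 7*y^2 + 15*y + 9) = (y + 1)*(y + 3)*(y^2 + 4*y + 3) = (y + 1)^2*(y + 3)*(y + 3)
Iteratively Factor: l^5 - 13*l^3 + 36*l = (l - 3)*(l^4 + 3*l^3 - 4*l^2 - 12*l) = (l - 3)*(l - 2)*(l^3 + 5*l^2 + 6*l) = l*(l - 3)*(l - 2)*(l^2 + 5*l + 6) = l*(l - 3)*(l - 2)*(l + 2)*(l + 3)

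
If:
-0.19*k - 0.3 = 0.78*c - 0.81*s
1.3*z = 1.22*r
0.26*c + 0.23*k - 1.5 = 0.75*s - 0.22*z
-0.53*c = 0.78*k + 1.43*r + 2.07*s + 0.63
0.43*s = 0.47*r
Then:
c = -3.53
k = 7.30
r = -1.21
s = -1.32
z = -1.13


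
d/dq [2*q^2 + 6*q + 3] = 4*q + 6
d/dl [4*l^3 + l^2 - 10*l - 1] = 12*l^2 + 2*l - 10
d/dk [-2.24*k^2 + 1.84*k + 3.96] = 1.84 - 4.48*k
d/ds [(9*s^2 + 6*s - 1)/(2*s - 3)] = 2*(9*s^2 - 27*s - 8)/(4*s^2 - 12*s + 9)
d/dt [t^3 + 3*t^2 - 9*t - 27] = 3*t^2 + 6*t - 9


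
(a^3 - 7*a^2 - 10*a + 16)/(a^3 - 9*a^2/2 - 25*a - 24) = 2*(a - 1)/(2*a + 3)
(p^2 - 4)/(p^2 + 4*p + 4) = (p - 2)/(p + 2)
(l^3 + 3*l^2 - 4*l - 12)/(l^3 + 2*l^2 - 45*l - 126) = (l^2 - 4)/(l^2 - l - 42)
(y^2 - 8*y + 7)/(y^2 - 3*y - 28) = (y - 1)/(y + 4)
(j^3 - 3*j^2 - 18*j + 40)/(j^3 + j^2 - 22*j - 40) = (j - 2)/(j + 2)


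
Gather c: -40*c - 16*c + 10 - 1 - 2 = 7 - 56*c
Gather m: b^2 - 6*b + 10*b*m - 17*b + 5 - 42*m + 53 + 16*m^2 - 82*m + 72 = b^2 - 23*b + 16*m^2 + m*(10*b - 124) + 130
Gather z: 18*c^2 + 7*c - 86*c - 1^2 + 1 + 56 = 18*c^2 - 79*c + 56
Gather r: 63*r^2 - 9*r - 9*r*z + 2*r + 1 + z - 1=63*r^2 + r*(-9*z - 7) + z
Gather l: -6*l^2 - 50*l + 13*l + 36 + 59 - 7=-6*l^2 - 37*l + 88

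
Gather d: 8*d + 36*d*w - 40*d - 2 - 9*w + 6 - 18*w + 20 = d*(36*w - 32) - 27*w + 24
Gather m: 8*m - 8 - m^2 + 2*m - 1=-m^2 + 10*m - 9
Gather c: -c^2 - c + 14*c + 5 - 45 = -c^2 + 13*c - 40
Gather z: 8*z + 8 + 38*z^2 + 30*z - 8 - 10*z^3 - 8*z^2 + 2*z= -10*z^3 + 30*z^2 + 40*z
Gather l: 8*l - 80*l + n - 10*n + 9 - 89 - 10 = -72*l - 9*n - 90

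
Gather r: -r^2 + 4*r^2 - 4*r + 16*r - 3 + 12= 3*r^2 + 12*r + 9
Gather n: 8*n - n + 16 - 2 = 7*n + 14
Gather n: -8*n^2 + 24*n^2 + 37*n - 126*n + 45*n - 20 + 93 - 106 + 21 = 16*n^2 - 44*n - 12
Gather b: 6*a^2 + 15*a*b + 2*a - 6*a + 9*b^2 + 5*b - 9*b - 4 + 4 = 6*a^2 - 4*a + 9*b^2 + b*(15*a - 4)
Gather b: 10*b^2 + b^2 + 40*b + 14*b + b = 11*b^2 + 55*b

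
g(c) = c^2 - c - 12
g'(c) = 2*c - 1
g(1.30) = -11.61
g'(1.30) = 1.60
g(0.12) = -12.11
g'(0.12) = -0.76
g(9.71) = 72.57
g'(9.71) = 18.42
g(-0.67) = -10.88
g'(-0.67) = -2.34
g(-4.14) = 9.28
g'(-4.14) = -9.28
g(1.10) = -11.89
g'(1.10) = 1.20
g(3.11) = -5.44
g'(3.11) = 5.22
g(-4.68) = 14.58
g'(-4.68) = -10.36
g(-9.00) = 78.00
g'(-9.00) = -19.00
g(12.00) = 120.00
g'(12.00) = 23.00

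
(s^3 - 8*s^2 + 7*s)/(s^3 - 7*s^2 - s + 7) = s/(s + 1)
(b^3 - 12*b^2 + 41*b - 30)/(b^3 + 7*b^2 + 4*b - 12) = (b^2 - 11*b + 30)/(b^2 + 8*b + 12)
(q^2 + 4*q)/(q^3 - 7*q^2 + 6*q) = (q + 4)/(q^2 - 7*q + 6)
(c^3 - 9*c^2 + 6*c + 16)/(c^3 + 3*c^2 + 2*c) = (c^2 - 10*c + 16)/(c*(c + 2))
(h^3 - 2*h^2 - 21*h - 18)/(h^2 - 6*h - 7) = (h^2 - 3*h - 18)/(h - 7)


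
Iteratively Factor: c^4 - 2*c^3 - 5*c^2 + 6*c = (c + 2)*(c^3 - 4*c^2 + 3*c) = (c - 3)*(c + 2)*(c^2 - c) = c*(c - 3)*(c + 2)*(c - 1)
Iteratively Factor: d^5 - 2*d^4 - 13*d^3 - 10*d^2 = (d + 2)*(d^4 - 4*d^3 - 5*d^2) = (d - 5)*(d + 2)*(d^3 + d^2) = (d - 5)*(d + 1)*(d + 2)*(d^2) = d*(d - 5)*(d + 1)*(d + 2)*(d)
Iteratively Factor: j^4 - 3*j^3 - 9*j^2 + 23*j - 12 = (j - 1)*(j^3 - 2*j^2 - 11*j + 12) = (j - 4)*(j - 1)*(j^2 + 2*j - 3) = (j - 4)*(j - 1)*(j + 3)*(j - 1)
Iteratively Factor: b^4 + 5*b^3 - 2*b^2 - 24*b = (b)*(b^3 + 5*b^2 - 2*b - 24) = b*(b + 3)*(b^2 + 2*b - 8) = b*(b - 2)*(b + 3)*(b + 4)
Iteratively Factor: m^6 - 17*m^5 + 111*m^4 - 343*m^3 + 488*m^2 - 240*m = (m - 4)*(m^5 - 13*m^4 + 59*m^3 - 107*m^2 + 60*m) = (m - 4)^2*(m^4 - 9*m^3 + 23*m^2 - 15*m) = (m - 5)*(m - 4)^2*(m^3 - 4*m^2 + 3*m) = (m - 5)*(m - 4)^2*(m - 1)*(m^2 - 3*m) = m*(m - 5)*(m - 4)^2*(m - 1)*(m - 3)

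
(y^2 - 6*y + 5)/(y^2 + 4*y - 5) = (y - 5)/(y + 5)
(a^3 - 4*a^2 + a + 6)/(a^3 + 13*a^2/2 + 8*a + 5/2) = 2*(a^2 - 5*a + 6)/(2*a^2 + 11*a + 5)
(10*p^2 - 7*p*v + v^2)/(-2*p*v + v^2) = (-5*p + v)/v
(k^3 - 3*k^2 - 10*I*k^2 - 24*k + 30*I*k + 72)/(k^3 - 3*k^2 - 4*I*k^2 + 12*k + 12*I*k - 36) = (k - 4*I)/(k + 2*I)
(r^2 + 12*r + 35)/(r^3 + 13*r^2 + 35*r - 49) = (r + 5)/(r^2 + 6*r - 7)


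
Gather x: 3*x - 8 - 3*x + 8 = 0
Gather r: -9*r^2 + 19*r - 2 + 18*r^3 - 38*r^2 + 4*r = 18*r^3 - 47*r^2 + 23*r - 2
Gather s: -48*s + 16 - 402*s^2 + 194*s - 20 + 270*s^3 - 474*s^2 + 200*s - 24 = 270*s^3 - 876*s^2 + 346*s - 28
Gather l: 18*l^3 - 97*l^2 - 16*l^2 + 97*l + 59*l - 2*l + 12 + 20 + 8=18*l^3 - 113*l^2 + 154*l + 40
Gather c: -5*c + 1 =1 - 5*c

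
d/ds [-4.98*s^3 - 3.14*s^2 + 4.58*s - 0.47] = -14.94*s^2 - 6.28*s + 4.58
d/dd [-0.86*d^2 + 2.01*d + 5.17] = 2.01 - 1.72*d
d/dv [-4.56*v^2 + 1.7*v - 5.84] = 1.7 - 9.12*v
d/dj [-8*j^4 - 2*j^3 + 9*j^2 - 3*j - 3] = -32*j^3 - 6*j^2 + 18*j - 3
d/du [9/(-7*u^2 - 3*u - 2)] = 9*(14*u + 3)/(7*u^2 + 3*u + 2)^2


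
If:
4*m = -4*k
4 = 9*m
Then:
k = -4/9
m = 4/9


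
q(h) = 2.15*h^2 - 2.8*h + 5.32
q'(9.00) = 35.90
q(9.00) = 154.27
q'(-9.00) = -41.50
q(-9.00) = 204.67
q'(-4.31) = -21.33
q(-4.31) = 57.33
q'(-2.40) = -13.12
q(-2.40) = 24.42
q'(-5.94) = -28.34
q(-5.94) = 97.81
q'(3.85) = 13.76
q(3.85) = 26.41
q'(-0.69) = -5.77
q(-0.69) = 8.28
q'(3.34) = 11.56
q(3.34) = 19.95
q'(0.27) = -1.64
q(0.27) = 4.72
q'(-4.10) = -20.43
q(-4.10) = 52.94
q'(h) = 4.3*h - 2.8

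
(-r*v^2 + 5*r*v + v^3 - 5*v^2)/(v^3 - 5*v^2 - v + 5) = v*(-r + v)/(v^2 - 1)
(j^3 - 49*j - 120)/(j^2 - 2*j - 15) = (j^2 - 3*j - 40)/(j - 5)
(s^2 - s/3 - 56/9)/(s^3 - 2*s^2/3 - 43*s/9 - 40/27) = 3*(3*s + 7)/(9*s^2 + 18*s + 5)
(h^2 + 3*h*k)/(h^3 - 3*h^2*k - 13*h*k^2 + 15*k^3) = h/(h^2 - 6*h*k + 5*k^2)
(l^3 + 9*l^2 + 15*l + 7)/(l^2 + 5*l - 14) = (l^2 + 2*l + 1)/(l - 2)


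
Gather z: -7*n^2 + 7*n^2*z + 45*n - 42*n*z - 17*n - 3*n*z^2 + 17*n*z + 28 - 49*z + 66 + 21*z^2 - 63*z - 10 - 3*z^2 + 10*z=-7*n^2 + 28*n + z^2*(18 - 3*n) + z*(7*n^2 - 25*n - 102) + 84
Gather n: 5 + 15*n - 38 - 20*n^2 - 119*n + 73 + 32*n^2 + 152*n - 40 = 12*n^2 + 48*n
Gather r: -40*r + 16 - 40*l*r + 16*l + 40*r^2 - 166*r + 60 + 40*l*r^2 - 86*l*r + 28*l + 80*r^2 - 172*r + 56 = 44*l + r^2*(40*l + 120) + r*(-126*l - 378) + 132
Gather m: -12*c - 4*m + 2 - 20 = -12*c - 4*m - 18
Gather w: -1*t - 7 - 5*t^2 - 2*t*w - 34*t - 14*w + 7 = -5*t^2 - 35*t + w*(-2*t - 14)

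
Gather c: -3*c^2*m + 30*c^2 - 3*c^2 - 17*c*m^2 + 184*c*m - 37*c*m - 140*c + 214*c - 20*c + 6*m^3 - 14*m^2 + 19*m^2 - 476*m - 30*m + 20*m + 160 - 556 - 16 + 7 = c^2*(27 - 3*m) + c*(-17*m^2 + 147*m + 54) + 6*m^3 + 5*m^2 - 486*m - 405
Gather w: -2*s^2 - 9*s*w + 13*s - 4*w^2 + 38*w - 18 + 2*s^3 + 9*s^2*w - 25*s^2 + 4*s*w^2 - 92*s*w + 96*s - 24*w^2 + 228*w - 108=2*s^3 - 27*s^2 + 109*s + w^2*(4*s - 28) + w*(9*s^2 - 101*s + 266) - 126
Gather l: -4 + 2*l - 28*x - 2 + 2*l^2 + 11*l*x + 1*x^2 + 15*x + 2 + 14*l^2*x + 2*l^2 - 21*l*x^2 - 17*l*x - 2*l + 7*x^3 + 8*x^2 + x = l^2*(14*x + 4) + l*(-21*x^2 - 6*x) + 7*x^3 + 9*x^2 - 12*x - 4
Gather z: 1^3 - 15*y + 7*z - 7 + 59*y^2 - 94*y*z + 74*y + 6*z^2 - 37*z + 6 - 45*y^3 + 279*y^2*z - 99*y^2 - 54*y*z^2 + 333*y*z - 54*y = -45*y^3 - 40*y^2 + 5*y + z^2*(6 - 54*y) + z*(279*y^2 + 239*y - 30)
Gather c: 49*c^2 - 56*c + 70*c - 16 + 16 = 49*c^2 + 14*c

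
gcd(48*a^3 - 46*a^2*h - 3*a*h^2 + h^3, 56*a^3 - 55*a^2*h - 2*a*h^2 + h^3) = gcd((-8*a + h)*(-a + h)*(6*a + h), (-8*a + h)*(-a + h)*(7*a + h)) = 8*a^2 - 9*a*h + h^2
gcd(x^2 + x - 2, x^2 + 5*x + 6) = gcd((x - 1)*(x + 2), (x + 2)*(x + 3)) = x + 2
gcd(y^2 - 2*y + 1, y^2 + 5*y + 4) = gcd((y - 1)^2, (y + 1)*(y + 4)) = 1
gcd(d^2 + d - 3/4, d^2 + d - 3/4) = d^2 + d - 3/4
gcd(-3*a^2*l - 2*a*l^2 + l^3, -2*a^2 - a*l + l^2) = a + l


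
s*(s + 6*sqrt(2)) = s^2 + 6*sqrt(2)*s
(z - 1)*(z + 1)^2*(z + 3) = z^4 + 4*z^3 + 2*z^2 - 4*z - 3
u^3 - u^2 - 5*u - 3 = (u - 3)*(u + 1)^2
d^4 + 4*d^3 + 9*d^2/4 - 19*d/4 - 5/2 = (d - 1)*(d + 1/2)*(d + 2)*(d + 5/2)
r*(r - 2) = r^2 - 2*r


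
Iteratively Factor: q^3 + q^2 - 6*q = (q)*(q^2 + q - 6) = q*(q + 3)*(q - 2)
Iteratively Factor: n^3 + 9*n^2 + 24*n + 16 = (n + 4)*(n^2 + 5*n + 4) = (n + 4)^2*(n + 1)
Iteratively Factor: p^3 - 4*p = (p - 2)*(p^2 + 2*p) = p*(p - 2)*(p + 2)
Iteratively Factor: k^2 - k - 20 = (k - 5)*(k + 4)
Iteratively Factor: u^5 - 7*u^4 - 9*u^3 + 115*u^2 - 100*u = (u - 5)*(u^4 - 2*u^3 - 19*u^2 + 20*u) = u*(u - 5)*(u^3 - 2*u^2 - 19*u + 20) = u*(u - 5)^2*(u^2 + 3*u - 4) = u*(u - 5)^2*(u - 1)*(u + 4)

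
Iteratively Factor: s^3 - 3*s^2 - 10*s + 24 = (s + 3)*(s^2 - 6*s + 8) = (s - 4)*(s + 3)*(s - 2)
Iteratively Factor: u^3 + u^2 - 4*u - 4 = (u + 1)*(u^2 - 4) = (u + 1)*(u + 2)*(u - 2)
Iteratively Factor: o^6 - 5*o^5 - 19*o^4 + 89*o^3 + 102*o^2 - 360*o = (o - 4)*(o^5 - o^4 - 23*o^3 - 3*o^2 + 90*o) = (o - 5)*(o - 4)*(o^4 + 4*o^3 - 3*o^2 - 18*o) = (o - 5)*(o - 4)*(o + 3)*(o^3 + o^2 - 6*o) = o*(o - 5)*(o - 4)*(o + 3)*(o^2 + o - 6) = o*(o - 5)*(o - 4)*(o - 2)*(o + 3)*(o + 3)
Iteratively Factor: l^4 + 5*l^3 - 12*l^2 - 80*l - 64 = (l + 1)*(l^3 + 4*l^2 - 16*l - 64) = (l - 4)*(l + 1)*(l^2 + 8*l + 16) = (l - 4)*(l + 1)*(l + 4)*(l + 4)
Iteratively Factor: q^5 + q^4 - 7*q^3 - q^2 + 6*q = (q - 2)*(q^4 + 3*q^3 - q^2 - 3*q) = (q - 2)*(q + 1)*(q^3 + 2*q^2 - 3*q) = q*(q - 2)*(q + 1)*(q^2 + 2*q - 3) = q*(q - 2)*(q - 1)*(q + 1)*(q + 3)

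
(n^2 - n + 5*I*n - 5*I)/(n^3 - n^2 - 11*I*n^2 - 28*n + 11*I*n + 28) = (n + 5*I)/(n^2 - 11*I*n - 28)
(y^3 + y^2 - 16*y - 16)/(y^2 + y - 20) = (y^2 + 5*y + 4)/(y + 5)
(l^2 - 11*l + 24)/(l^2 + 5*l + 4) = (l^2 - 11*l + 24)/(l^2 + 5*l + 4)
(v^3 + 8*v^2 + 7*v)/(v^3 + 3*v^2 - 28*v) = (v + 1)/(v - 4)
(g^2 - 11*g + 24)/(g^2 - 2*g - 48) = (g - 3)/(g + 6)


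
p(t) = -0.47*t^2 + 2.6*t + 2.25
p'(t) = 2.6 - 0.94*t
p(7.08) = -2.90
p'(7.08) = -4.06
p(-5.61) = -27.13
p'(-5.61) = 7.87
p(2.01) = 5.58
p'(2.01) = 0.71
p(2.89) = 5.84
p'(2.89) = -0.12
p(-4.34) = -17.89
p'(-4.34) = 6.68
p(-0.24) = 1.60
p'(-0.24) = 2.83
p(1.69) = 5.30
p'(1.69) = 1.01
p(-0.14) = 1.88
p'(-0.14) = 2.73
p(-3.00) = -9.78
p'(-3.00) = 5.42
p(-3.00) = -9.78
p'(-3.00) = 5.42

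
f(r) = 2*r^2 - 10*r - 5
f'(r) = 4*r - 10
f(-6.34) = 138.79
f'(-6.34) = -35.36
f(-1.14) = 9.00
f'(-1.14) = -14.56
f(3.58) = -15.17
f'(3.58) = 4.32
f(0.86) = -12.12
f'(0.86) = -6.56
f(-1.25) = 10.62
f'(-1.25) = -15.00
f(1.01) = -13.06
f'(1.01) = -5.96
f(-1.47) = 14.02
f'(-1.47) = -15.88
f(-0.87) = 5.21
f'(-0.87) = -13.48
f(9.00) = 67.00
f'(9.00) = 26.00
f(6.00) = 7.00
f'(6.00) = 14.00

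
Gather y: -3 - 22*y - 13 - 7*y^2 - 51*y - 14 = -7*y^2 - 73*y - 30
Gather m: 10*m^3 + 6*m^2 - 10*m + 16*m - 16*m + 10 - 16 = 10*m^3 + 6*m^2 - 10*m - 6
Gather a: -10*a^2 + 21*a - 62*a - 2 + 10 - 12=-10*a^2 - 41*a - 4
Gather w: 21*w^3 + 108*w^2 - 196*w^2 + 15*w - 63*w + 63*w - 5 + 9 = 21*w^3 - 88*w^2 + 15*w + 4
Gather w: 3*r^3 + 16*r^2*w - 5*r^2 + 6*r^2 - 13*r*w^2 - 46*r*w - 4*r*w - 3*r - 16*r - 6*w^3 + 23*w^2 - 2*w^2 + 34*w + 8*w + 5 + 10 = 3*r^3 + r^2 - 19*r - 6*w^3 + w^2*(21 - 13*r) + w*(16*r^2 - 50*r + 42) + 15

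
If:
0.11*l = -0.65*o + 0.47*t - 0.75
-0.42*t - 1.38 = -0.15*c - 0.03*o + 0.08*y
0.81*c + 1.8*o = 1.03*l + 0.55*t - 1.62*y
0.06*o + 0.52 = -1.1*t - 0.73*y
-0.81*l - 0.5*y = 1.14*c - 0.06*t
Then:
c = -13.75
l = 6.45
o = -11.43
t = -12.70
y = 19.36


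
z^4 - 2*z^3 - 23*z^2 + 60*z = z*(z - 4)*(z - 3)*(z + 5)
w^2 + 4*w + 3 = (w + 1)*(w + 3)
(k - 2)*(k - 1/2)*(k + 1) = k^3 - 3*k^2/2 - 3*k/2 + 1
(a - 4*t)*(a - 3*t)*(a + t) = a^3 - 6*a^2*t + 5*a*t^2 + 12*t^3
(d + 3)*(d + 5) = d^2 + 8*d + 15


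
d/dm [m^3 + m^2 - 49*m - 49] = 3*m^2 + 2*m - 49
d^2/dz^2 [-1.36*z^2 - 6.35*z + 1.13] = -2.72000000000000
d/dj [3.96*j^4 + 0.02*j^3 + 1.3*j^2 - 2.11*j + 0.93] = 15.84*j^3 + 0.06*j^2 + 2.6*j - 2.11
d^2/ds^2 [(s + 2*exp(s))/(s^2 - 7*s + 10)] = 2*((s + 2*exp(s))*(2*s - 7)^2 - (s + (2*s - 7)*(2*exp(s) + 1) + 2*exp(s))*(s^2 - 7*s + 10) + (s^2 - 7*s + 10)^2*exp(s))/(s^2 - 7*s + 10)^3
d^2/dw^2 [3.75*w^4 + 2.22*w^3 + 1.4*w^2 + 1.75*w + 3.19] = 45.0*w^2 + 13.32*w + 2.8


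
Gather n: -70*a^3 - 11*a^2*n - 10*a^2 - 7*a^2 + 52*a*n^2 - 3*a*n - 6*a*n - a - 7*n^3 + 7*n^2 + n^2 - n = -70*a^3 - 17*a^2 - a - 7*n^3 + n^2*(52*a + 8) + n*(-11*a^2 - 9*a - 1)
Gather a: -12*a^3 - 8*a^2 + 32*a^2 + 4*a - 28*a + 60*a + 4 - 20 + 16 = -12*a^3 + 24*a^2 + 36*a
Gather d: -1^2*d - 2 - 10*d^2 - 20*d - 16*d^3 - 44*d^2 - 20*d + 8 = -16*d^3 - 54*d^2 - 41*d + 6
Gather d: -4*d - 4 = -4*d - 4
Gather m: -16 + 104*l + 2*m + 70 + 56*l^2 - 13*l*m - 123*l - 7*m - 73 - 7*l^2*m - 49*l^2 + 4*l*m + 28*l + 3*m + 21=7*l^2 + 9*l + m*(-7*l^2 - 9*l - 2) + 2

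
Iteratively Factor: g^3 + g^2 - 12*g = (g - 3)*(g^2 + 4*g) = (g - 3)*(g + 4)*(g)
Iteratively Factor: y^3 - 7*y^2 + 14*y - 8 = (y - 4)*(y^2 - 3*y + 2) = (y - 4)*(y - 1)*(y - 2)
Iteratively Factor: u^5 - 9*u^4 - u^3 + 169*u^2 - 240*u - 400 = (u - 5)*(u^4 - 4*u^3 - 21*u^2 + 64*u + 80) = (u - 5)*(u - 4)*(u^3 - 21*u - 20) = (u - 5)*(u - 4)*(u + 4)*(u^2 - 4*u - 5) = (u - 5)^2*(u - 4)*(u + 4)*(u + 1)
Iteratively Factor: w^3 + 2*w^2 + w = (w + 1)*(w^2 + w) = w*(w + 1)*(w + 1)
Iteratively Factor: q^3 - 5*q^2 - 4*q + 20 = (q - 2)*(q^2 - 3*q - 10) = (q - 2)*(q + 2)*(q - 5)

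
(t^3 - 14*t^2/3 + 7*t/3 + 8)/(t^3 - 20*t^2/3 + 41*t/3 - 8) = (t + 1)/(t - 1)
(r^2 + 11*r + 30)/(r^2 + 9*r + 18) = (r + 5)/(r + 3)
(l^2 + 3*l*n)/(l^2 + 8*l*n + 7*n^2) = l*(l + 3*n)/(l^2 + 8*l*n + 7*n^2)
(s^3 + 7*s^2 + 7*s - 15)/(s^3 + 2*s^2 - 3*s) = (s + 5)/s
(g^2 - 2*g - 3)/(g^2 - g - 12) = (-g^2 + 2*g + 3)/(-g^2 + g + 12)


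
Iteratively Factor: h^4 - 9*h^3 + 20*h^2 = (h)*(h^3 - 9*h^2 + 20*h) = h*(h - 5)*(h^2 - 4*h) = h*(h - 5)*(h - 4)*(h)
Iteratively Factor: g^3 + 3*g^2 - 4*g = (g + 4)*(g^2 - g) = (g - 1)*(g + 4)*(g)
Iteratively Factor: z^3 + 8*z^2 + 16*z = (z + 4)*(z^2 + 4*z) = (z + 4)^2*(z)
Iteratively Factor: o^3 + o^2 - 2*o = (o)*(o^2 + o - 2) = o*(o + 2)*(o - 1)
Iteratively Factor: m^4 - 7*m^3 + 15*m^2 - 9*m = (m - 3)*(m^3 - 4*m^2 + 3*m) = m*(m - 3)*(m^2 - 4*m + 3) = m*(m - 3)^2*(m - 1)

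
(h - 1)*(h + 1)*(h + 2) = h^3 + 2*h^2 - h - 2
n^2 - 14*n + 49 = (n - 7)^2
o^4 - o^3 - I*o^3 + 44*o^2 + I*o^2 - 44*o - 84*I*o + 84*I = (o - 1)*(o - 6*I)*(o - 2*I)*(o + 7*I)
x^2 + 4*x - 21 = (x - 3)*(x + 7)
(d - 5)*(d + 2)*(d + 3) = d^3 - 19*d - 30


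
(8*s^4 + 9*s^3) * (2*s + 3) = 16*s^5 + 42*s^4 + 27*s^3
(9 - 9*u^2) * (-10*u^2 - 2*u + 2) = 90*u^4 + 18*u^3 - 108*u^2 - 18*u + 18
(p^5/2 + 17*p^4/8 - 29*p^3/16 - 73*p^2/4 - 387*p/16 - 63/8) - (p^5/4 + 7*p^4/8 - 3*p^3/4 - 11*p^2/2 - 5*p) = p^5/4 + 5*p^4/4 - 17*p^3/16 - 51*p^2/4 - 307*p/16 - 63/8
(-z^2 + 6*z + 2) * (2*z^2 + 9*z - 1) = -2*z^4 + 3*z^3 + 59*z^2 + 12*z - 2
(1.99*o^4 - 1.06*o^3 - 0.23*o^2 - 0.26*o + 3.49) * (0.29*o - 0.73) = 0.5771*o^5 - 1.7601*o^4 + 0.7071*o^3 + 0.0925*o^2 + 1.2019*o - 2.5477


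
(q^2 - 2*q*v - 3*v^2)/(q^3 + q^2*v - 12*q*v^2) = (q + v)/(q*(q + 4*v))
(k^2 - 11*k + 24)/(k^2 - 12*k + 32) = (k - 3)/(k - 4)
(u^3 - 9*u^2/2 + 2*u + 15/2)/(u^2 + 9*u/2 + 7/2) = (2*u^2 - 11*u + 15)/(2*u + 7)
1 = 1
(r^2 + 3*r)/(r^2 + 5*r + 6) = r/(r + 2)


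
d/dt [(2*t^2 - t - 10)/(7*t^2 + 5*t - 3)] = (17*t^2 + 128*t + 53)/(49*t^4 + 70*t^3 - 17*t^2 - 30*t + 9)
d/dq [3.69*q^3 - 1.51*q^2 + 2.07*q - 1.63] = 11.07*q^2 - 3.02*q + 2.07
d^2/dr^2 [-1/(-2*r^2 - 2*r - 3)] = 4*(-2*r^2 - 2*r + 2*(2*r + 1)^2 - 3)/(2*r^2 + 2*r + 3)^3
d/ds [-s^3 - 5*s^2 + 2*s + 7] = -3*s^2 - 10*s + 2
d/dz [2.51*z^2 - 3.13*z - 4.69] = 5.02*z - 3.13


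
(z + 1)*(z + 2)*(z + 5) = z^3 + 8*z^2 + 17*z + 10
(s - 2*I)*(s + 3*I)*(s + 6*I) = s^3 + 7*I*s^2 + 36*I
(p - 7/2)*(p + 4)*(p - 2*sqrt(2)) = p^3 - 2*sqrt(2)*p^2 + p^2/2 - 14*p - sqrt(2)*p + 28*sqrt(2)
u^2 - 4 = (u - 2)*(u + 2)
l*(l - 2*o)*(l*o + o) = l^3*o - 2*l^2*o^2 + l^2*o - 2*l*o^2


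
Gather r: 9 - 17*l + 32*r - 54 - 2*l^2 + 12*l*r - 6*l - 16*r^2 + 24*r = -2*l^2 - 23*l - 16*r^2 + r*(12*l + 56) - 45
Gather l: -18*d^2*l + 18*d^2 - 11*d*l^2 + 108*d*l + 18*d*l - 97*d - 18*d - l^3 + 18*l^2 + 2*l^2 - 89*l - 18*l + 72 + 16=18*d^2 - 115*d - l^3 + l^2*(20 - 11*d) + l*(-18*d^2 + 126*d - 107) + 88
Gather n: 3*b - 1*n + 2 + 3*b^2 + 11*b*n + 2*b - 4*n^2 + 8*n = 3*b^2 + 5*b - 4*n^2 + n*(11*b + 7) + 2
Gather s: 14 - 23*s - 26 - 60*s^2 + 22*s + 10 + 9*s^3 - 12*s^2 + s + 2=9*s^3 - 72*s^2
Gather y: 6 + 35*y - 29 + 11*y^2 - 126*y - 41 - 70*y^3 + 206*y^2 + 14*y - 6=-70*y^3 + 217*y^2 - 77*y - 70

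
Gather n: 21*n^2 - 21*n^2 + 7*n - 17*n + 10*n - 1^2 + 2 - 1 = 0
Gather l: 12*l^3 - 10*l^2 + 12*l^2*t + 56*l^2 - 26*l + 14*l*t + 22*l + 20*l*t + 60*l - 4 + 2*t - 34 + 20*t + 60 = 12*l^3 + l^2*(12*t + 46) + l*(34*t + 56) + 22*t + 22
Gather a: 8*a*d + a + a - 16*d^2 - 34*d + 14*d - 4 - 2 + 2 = a*(8*d + 2) - 16*d^2 - 20*d - 4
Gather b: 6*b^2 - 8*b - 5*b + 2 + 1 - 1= 6*b^2 - 13*b + 2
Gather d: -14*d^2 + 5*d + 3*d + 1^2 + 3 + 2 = -14*d^2 + 8*d + 6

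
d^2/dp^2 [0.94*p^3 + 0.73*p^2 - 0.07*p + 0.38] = 5.64*p + 1.46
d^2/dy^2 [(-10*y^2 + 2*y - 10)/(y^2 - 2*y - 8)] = 36*(-y^3 - 15*y^2 + 6*y - 44)/(y^6 - 6*y^5 - 12*y^4 + 88*y^3 + 96*y^2 - 384*y - 512)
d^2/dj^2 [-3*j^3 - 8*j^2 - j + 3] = -18*j - 16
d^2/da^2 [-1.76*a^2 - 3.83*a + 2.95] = -3.52000000000000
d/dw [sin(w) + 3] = cos(w)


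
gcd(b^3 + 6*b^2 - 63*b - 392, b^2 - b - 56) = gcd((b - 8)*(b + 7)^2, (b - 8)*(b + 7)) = b^2 - b - 56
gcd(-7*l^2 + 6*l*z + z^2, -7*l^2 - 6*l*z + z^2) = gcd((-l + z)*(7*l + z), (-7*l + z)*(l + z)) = 1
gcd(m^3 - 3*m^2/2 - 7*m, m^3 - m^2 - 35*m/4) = m^2 - 7*m/2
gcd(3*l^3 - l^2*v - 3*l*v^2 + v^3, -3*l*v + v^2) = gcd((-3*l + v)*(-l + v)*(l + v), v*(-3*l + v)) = -3*l + v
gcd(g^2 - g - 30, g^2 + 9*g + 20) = g + 5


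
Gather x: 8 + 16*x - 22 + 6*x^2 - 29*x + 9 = 6*x^2 - 13*x - 5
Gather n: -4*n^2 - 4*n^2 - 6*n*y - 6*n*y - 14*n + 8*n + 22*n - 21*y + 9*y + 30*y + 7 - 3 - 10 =-8*n^2 + n*(16 - 12*y) + 18*y - 6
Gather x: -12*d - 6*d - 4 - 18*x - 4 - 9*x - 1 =-18*d - 27*x - 9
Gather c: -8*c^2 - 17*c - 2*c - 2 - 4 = -8*c^2 - 19*c - 6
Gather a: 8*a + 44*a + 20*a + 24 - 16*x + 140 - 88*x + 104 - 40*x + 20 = 72*a - 144*x + 288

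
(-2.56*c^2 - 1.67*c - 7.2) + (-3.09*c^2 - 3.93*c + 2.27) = -5.65*c^2 - 5.6*c - 4.93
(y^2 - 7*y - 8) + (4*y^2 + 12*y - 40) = 5*y^2 + 5*y - 48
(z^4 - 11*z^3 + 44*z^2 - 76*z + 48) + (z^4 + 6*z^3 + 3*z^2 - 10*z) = 2*z^4 - 5*z^3 + 47*z^2 - 86*z + 48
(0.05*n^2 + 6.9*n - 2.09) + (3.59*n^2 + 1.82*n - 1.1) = 3.64*n^2 + 8.72*n - 3.19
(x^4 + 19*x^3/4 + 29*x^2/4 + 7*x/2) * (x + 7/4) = x^5 + 13*x^4/2 + 249*x^3/16 + 259*x^2/16 + 49*x/8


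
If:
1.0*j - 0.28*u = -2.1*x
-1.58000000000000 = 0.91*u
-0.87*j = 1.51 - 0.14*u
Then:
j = -2.02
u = -1.74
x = 0.73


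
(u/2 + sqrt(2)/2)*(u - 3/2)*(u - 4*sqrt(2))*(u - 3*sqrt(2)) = u^4/2 - 3*sqrt(2)*u^3 - 3*u^3/4 + 5*u^2 + 9*sqrt(2)*u^2/2 - 15*u/2 + 12*sqrt(2)*u - 18*sqrt(2)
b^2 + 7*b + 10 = (b + 2)*(b + 5)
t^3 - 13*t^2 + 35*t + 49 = (t - 7)^2*(t + 1)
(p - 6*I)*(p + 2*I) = p^2 - 4*I*p + 12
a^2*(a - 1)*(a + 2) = a^4 + a^3 - 2*a^2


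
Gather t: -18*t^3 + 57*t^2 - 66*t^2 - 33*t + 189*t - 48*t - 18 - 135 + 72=-18*t^3 - 9*t^2 + 108*t - 81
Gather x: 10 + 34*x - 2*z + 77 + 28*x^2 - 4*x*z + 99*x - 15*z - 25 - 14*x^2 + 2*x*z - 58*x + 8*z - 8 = 14*x^2 + x*(75 - 2*z) - 9*z + 54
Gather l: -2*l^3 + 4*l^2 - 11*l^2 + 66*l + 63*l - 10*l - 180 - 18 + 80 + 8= -2*l^3 - 7*l^2 + 119*l - 110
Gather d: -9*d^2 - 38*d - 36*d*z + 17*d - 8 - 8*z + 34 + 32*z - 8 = -9*d^2 + d*(-36*z - 21) + 24*z + 18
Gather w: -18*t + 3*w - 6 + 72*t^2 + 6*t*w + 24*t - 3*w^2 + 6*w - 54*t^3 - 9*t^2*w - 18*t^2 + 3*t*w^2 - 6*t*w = -54*t^3 + 54*t^2 + 6*t + w^2*(3*t - 3) + w*(9 - 9*t^2) - 6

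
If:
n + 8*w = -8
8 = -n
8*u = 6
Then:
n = -8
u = 3/4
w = 0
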